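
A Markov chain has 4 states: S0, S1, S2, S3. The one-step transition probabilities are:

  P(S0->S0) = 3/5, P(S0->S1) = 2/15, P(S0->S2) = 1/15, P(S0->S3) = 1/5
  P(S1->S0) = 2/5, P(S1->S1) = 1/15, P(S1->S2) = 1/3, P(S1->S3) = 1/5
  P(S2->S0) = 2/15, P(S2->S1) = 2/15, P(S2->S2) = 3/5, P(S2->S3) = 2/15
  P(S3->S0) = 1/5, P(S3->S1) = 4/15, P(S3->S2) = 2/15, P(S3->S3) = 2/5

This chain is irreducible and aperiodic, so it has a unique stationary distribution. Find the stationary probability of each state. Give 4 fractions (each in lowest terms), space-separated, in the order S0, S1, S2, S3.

Answer: 27/76 35/228 5/19 13/57

Derivation:
The stationary distribution satisfies pi = pi * P, i.e.:
  pi_S0 = 3/5*pi_S0 + 2/5*pi_S1 + 2/15*pi_S2 + 1/5*pi_S3
  pi_S1 = 2/15*pi_S0 + 1/15*pi_S1 + 2/15*pi_S2 + 4/15*pi_S3
  pi_S2 = 1/15*pi_S0 + 1/3*pi_S1 + 3/5*pi_S2 + 2/15*pi_S3
  pi_S3 = 1/5*pi_S0 + 1/5*pi_S1 + 2/15*pi_S2 + 2/5*pi_S3
with normalization: pi_S0 + pi_S1 + pi_S2 + pi_S3 = 1.

Using the first 3 balance equations plus normalization, the linear system A*pi = b is:
  [-2/5, 2/5, 2/15, 1/5] . pi = 0
  [2/15, -14/15, 2/15, 4/15] . pi = 0
  [1/15, 1/3, -2/5, 2/15] . pi = 0
  [1, 1, 1, 1] . pi = 1

Solving yields:
  pi_S0 = 27/76
  pi_S1 = 35/228
  pi_S2 = 5/19
  pi_S3 = 13/57

Verification (pi * P):
  27/76*3/5 + 35/228*2/5 + 5/19*2/15 + 13/57*1/5 = 27/76 = pi_S0  (ok)
  27/76*2/15 + 35/228*1/15 + 5/19*2/15 + 13/57*4/15 = 35/228 = pi_S1  (ok)
  27/76*1/15 + 35/228*1/3 + 5/19*3/5 + 13/57*2/15 = 5/19 = pi_S2  (ok)
  27/76*1/5 + 35/228*1/5 + 5/19*2/15 + 13/57*2/5 = 13/57 = pi_S3  (ok)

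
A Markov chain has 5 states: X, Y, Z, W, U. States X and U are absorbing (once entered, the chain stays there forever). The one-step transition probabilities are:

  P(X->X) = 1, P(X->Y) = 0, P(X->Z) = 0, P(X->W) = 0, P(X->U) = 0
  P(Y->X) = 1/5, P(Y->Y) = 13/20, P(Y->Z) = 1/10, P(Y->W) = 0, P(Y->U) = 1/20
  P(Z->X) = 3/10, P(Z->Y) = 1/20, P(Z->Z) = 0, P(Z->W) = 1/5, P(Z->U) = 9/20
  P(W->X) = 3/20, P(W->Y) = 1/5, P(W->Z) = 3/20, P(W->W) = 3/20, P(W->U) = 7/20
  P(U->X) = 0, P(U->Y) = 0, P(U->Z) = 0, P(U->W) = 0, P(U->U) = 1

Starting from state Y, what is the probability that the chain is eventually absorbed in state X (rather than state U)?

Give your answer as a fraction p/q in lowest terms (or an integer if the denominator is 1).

Answer: 154/223

Derivation:
Let a_i = P(absorbed in X | start in state i).
Boundary conditions: a_X = 1, a_U = 0.
For each transient state i, a_i = sum_j P(i->j) * a_j:
  a_Y = 1/5*a_X + 13/20*a_Y + 1/10*a_Z + 0*a_W + 1/20*a_U
  a_Z = 3/10*a_X + 1/20*a_Y + 0*a_Z + 1/5*a_W + 9/20*a_U
  a_W = 3/20*a_X + 1/5*a_Y + 3/20*a_Z + 3/20*a_W + 7/20*a_U

Substituting a_X = 1 and a_U = 0, rearrange to (I - Q) a = r where r[i] = P(i -> X):
  [7/20, -1/10, 0] . (a_Y, a_Z, a_W) = 1/5
  [-1/20, 1, -1/5] . (a_Y, a_Z, a_W) = 3/10
  [-1/5, -3/20, 17/20] . (a_Y, a_Z, a_W) = 3/20

Solving yields:
  a_Y = 154/223
  a_Z = 93/223
  a_W = 92/223

Starting state is Y, so the absorption probability is a_Y = 154/223.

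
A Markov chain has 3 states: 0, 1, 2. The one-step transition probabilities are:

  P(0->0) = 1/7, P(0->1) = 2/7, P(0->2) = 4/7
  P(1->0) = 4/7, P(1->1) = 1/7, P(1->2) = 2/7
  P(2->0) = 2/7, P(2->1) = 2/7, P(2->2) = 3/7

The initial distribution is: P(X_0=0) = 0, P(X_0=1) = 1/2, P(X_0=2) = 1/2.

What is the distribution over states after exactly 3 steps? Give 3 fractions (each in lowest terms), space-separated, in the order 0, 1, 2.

Answer: 109/343 171/686 297/686

Derivation:
Propagating the distribution step by step (d_{t+1} = d_t * P):
d_0 = (0=0, 1=1/2, 2=1/2)
  d_1[0] = 0*1/7 + 1/2*4/7 + 1/2*2/7 = 3/7
  d_1[1] = 0*2/7 + 1/2*1/7 + 1/2*2/7 = 3/14
  d_1[2] = 0*4/7 + 1/2*2/7 + 1/2*3/7 = 5/14
d_1 = (0=3/7, 1=3/14, 2=5/14)
  d_2[0] = 3/7*1/7 + 3/14*4/7 + 5/14*2/7 = 2/7
  d_2[1] = 3/7*2/7 + 3/14*1/7 + 5/14*2/7 = 25/98
  d_2[2] = 3/7*4/7 + 3/14*2/7 + 5/14*3/7 = 45/98
d_2 = (0=2/7, 1=25/98, 2=45/98)
  d_3[0] = 2/7*1/7 + 25/98*4/7 + 45/98*2/7 = 109/343
  d_3[1] = 2/7*2/7 + 25/98*1/7 + 45/98*2/7 = 171/686
  d_3[2] = 2/7*4/7 + 25/98*2/7 + 45/98*3/7 = 297/686
d_3 = (0=109/343, 1=171/686, 2=297/686)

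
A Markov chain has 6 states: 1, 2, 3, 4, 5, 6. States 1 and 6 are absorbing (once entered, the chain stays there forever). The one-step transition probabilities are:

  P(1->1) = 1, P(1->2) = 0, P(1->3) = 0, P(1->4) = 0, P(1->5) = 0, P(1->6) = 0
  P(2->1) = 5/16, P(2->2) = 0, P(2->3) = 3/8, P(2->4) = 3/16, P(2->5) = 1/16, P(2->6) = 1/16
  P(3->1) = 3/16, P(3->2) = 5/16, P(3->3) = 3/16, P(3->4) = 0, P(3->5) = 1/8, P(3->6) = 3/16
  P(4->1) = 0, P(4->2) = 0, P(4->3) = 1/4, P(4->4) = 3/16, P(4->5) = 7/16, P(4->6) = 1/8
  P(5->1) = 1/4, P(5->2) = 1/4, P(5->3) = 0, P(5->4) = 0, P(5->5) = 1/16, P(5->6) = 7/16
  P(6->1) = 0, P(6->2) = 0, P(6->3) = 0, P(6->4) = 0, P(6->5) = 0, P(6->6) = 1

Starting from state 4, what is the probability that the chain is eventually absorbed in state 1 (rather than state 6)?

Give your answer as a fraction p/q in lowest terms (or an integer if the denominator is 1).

Answer: 6196/15661

Derivation:
Let a_i = P(absorbed in 1 | start in state i).
Boundary conditions: a_1 = 1, a_6 = 0.
For each transient state i, a_i = sum_j P(i->j) * a_j:
  a_2 = 5/16*a_1 + 0*a_2 + 3/8*a_3 + 3/16*a_4 + 1/16*a_5 + 1/16*a_6
  a_3 = 3/16*a_1 + 5/16*a_2 + 3/16*a_3 + 0*a_4 + 1/8*a_5 + 3/16*a_6
  a_4 = 0*a_1 + 0*a_2 + 1/4*a_3 + 3/16*a_4 + 7/16*a_5 + 1/8*a_6
  a_5 = 1/4*a_1 + 1/4*a_2 + 0*a_3 + 0*a_4 + 1/16*a_5 + 7/16*a_6

Substituting a_1 = 1 and a_6 = 0, rearrange to (I - Q) a = r where r[i] = P(i -> 1):
  [1, -3/8, -3/16, -1/16] . (a_2, a_3, a_4, a_5) = 5/16
  [-5/16, 13/16, 0, -1/8] . (a_2, a_3, a_4, a_5) = 3/16
  [0, -1/4, 13/16, -7/16] . (a_2, a_3, a_4, a_5) = 0
  [-1/4, 0, 0, 15/16] . (a_2, a_3, a_4, a_5) = 1/4

Solving yields:
  a_2 = 19213/31322
  a_3 = 16691/31322
  a_4 = 6196/15661
  a_5 = 6738/15661

Starting state is 4, so the absorption probability is a_4 = 6196/15661.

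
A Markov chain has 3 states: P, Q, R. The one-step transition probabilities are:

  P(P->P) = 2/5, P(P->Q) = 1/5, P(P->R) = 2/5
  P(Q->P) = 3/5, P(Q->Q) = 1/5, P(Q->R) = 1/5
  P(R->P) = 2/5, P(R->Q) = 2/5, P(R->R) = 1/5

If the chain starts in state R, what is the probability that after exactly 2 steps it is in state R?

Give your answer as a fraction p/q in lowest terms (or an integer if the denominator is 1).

Answer: 7/25

Derivation:
Computing P^2 by repeated multiplication:
P^1 =
  P: [2/5, 1/5, 2/5]
  Q: [3/5, 1/5, 1/5]
  R: [2/5, 2/5, 1/5]
P^2 =
  P: [11/25, 7/25, 7/25]
  Q: [11/25, 6/25, 8/25]
  R: [12/25, 6/25, 7/25]

(P^2)[R -> R] = 7/25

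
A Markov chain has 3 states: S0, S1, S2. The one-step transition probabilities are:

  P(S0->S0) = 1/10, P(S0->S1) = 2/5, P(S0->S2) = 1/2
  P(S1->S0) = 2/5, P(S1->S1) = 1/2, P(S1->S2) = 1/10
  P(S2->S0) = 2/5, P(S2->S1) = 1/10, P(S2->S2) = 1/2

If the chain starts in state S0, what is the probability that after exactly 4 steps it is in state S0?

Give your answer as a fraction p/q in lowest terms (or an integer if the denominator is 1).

Answer: 3133/10000

Derivation:
Computing P^4 by repeated multiplication:
P^1 =
  S0: [1/10, 2/5, 1/2]
  S1: [2/5, 1/2, 1/10]
  S2: [2/5, 1/10, 1/2]
P^2 =
  S0: [37/100, 29/100, 17/50]
  S1: [7/25, 21/50, 3/10]
  S2: [7/25, 13/50, 23/50]
P^3 =
  S0: [289/1000, 327/1000, 48/125]
  S1: [79/250, 44/125, 83/250]
  S2: [79/250, 36/125, 99/250]
P^4 =
  S0: [3133/10000, 127/400, 923/2500]
  S1: [763/2500, 839/2500, 449/1250]
  S2: [763/2500, 31/100, 481/1250]

(P^4)[S0 -> S0] = 3133/10000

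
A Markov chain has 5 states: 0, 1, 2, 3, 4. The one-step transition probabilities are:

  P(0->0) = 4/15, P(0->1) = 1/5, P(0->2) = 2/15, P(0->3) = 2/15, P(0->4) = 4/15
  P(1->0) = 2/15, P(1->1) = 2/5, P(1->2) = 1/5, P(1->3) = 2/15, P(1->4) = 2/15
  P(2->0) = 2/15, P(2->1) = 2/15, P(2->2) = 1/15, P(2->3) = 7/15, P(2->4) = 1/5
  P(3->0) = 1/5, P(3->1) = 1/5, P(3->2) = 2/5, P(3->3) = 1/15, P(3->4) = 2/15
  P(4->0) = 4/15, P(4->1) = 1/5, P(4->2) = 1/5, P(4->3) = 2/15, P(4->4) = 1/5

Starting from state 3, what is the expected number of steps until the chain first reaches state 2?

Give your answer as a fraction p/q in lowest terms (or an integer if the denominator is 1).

Let h_i = expected steps to first reach 2 from state i.
Boundary: h_2 = 0.
First-step equations for the other states:
  h_0 = 1 + 4/15*h_0 + 1/5*h_1 + 2/15*h_2 + 2/15*h_3 + 4/15*h_4
  h_1 = 1 + 2/15*h_0 + 2/5*h_1 + 1/5*h_2 + 2/15*h_3 + 2/15*h_4
  h_3 = 1 + 1/5*h_0 + 1/5*h_1 + 2/5*h_2 + 1/15*h_3 + 2/15*h_4
  h_4 = 1 + 4/15*h_0 + 1/5*h_1 + 1/5*h_2 + 2/15*h_3 + 1/5*h_4

Substituting h_2 = 0 and rearranging gives the linear system (I - Q) h = 1:
  [11/15, -1/5, -2/15, -4/15] . (h_0, h_1, h_3, h_4) = 1
  [-2/15, 3/5, -2/15, -2/15] . (h_0, h_1, h_3, h_4) = 1
  [-1/5, -1/5, 14/15, -2/15] . (h_0, h_1, h_3, h_4) = 1
  [-4/15, -1/5, -2/15, 4/5] . (h_0, h_1, h_3, h_4) = 1

Solving yields:
  h_0 = 320/63
  h_1 = 890/189
  h_3 = 485/126
  h_4 = 100/21

Starting state is 3, so the expected hitting time is h_3 = 485/126.

Answer: 485/126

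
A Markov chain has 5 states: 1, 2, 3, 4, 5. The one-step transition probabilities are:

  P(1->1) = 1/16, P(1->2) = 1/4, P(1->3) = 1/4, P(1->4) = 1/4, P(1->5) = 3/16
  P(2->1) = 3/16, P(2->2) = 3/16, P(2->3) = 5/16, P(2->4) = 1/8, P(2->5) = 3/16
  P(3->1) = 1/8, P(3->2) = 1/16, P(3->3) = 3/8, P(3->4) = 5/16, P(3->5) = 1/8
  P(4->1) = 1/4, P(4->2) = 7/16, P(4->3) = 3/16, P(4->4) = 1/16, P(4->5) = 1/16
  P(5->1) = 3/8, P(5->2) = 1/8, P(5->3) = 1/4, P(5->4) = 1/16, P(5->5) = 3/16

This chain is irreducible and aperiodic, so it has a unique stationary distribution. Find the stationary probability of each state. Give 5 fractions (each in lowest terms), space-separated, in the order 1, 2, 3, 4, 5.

Answer: 909/4906 4891/24530 64/223 4451/24530 3603/24530

Derivation:
The stationary distribution satisfies pi = pi * P, i.e.:
  pi_1 = 1/16*pi_1 + 3/16*pi_2 + 1/8*pi_3 + 1/4*pi_4 + 3/8*pi_5
  pi_2 = 1/4*pi_1 + 3/16*pi_2 + 1/16*pi_3 + 7/16*pi_4 + 1/8*pi_5
  pi_3 = 1/4*pi_1 + 5/16*pi_2 + 3/8*pi_3 + 3/16*pi_4 + 1/4*pi_5
  pi_4 = 1/4*pi_1 + 1/8*pi_2 + 5/16*pi_3 + 1/16*pi_4 + 1/16*pi_5
  pi_5 = 3/16*pi_1 + 3/16*pi_2 + 1/8*pi_3 + 1/16*pi_4 + 3/16*pi_5
with normalization: pi_1 + pi_2 + pi_3 + pi_4 + pi_5 = 1.

Using the first 4 balance equations plus normalization, the linear system A*pi = b is:
  [-15/16, 3/16, 1/8, 1/4, 3/8] . pi = 0
  [1/4, -13/16, 1/16, 7/16, 1/8] . pi = 0
  [1/4, 5/16, -5/8, 3/16, 1/4] . pi = 0
  [1/4, 1/8, 5/16, -15/16, 1/16] . pi = 0
  [1, 1, 1, 1, 1] . pi = 1

Solving yields:
  pi_1 = 909/4906
  pi_2 = 4891/24530
  pi_3 = 64/223
  pi_4 = 4451/24530
  pi_5 = 3603/24530

Verification (pi * P):
  909/4906*1/16 + 4891/24530*3/16 + 64/223*1/8 + 4451/24530*1/4 + 3603/24530*3/8 = 909/4906 = pi_1  (ok)
  909/4906*1/4 + 4891/24530*3/16 + 64/223*1/16 + 4451/24530*7/16 + 3603/24530*1/8 = 4891/24530 = pi_2  (ok)
  909/4906*1/4 + 4891/24530*5/16 + 64/223*3/8 + 4451/24530*3/16 + 3603/24530*1/4 = 64/223 = pi_3  (ok)
  909/4906*1/4 + 4891/24530*1/8 + 64/223*5/16 + 4451/24530*1/16 + 3603/24530*1/16 = 4451/24530 = pi_4  (ok)
  909/4906*3/16 + 4891/24530*3/16 + 64/223*1/8 + 4451/24530*1/16 + 3603/24530*3/16 = 3603/24530 = pi_5  (ok)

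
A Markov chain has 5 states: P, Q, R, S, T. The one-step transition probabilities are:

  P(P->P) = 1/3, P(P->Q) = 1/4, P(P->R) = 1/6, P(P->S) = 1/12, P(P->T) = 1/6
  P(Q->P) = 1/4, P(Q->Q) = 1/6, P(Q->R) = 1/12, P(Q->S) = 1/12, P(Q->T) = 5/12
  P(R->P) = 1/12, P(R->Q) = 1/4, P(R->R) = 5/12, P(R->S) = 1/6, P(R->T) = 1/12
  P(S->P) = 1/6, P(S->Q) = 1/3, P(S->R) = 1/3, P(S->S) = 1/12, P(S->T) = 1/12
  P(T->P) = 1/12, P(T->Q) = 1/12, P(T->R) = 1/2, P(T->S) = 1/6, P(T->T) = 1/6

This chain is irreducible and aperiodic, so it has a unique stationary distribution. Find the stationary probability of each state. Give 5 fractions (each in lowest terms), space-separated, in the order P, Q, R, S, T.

Answer: 3095/17989 3815/17989 5539/17989 2236/17989 3304/17989

Derivation:
The stationary distribution satisfies pi = pi * P, i.e.:
  pi_P = 1/3*pi_P + 1/4*pi_Q + 1/12*pi_R + 1/6*pi_S + 1/12*pi_T
  pi_Q = 1/4*pi_P + 1/6*pi_Q + 1/4*pi_R + 1/3*pi_S + 1/12*pi_T
  pi_R = 1/6*pi_P + 1/12*pi_Q + 5/12*pi_R + 1/3*pi_S + 1/2*pi_T
  pi_S = 1/12*pi_P + 1/12*pi_Q + 1/6*pi_R + 1/12*pi_S + 1/6*pi_T
  pi_T = 1/6*pi_P + 5/12*pi_Q + 1/12*pi_R + 1/12*pi_S + 1/6*pi_T
with normalization: pi_P + pi_Q + pi_R + pi_S + pi_T = 1.

Using the first 4 balance equations plus normalization, the linear system A*pi = b is:
  [-2/3, 1/4, 1/12, 1/6, 1/12] . pi = 0
  [1/4, -5/6, 1/4, 1/3, 1/12] . pi = 0
  [1/6, 1/12, -7/12, 1/3, 1/2] . pi = 0
  [1/12, 1/12, 1/6, -11/12, 1/6] . pi = 0
  [1, 1, 1, 1, 1] . pi = 1

Solving yields:
  pi_P = 3095/17989
  pi_Q = 3815/17989
  pi_R = 5539/17989
  pi_S = 2236/17989
  pi_T = 3304/17989

Verification (pi * P):
  3095/17989*1/3 + 3815/17989*1/4 + 5539/17989*1/12 + 2236/17989*1/6 + 3304/17989*1/12 = 3095/17989 = pi_P  (ok)
  3095/17989*1/4 + 3815/17989*1/6 + 5539/17989*1/4 + 2236/17989*1/3 + 3304/17989*1/12 = 3815/17989 = pi_Q  (ok)
  3095/17989*1/6 + 3815/17989*1/12 + 5539/17989*5/12 + 2236/17989*1/3 + 3304/17989*1/2 = 5539/17989 = pi_R  (ok)
  3095/17989*1/12 + 3815/17989*1/12 + 5539/17989*1/6 + 2236/17989*1/12 + 3304/17989*1/6 = 2236/17989 = pi_S  (ok)
  3095/17989*1/6 + 3815/17989*5/12 + 5539/17989*1/12 + 2236/17989*1/12 + 3304/17989*1/6 = 3304/17989 = pi_T  (ok)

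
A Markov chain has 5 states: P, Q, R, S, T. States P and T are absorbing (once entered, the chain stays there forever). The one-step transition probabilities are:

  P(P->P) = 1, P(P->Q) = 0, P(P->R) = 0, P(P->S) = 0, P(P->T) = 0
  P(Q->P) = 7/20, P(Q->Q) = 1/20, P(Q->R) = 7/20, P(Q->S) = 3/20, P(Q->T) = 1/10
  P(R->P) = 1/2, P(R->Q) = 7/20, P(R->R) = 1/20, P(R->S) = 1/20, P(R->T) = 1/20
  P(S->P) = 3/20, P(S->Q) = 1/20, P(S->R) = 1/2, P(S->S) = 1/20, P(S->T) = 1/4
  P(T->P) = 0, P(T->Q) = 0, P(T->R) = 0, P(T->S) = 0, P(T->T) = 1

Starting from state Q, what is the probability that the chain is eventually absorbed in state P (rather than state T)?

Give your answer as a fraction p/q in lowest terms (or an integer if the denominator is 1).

Answer: 4279/5464

Derivation:
Let a_i = P(absorbed in P | start in state i).
Boundary conditions: a_P = 1, a_T = 0.
For each transient state i, a_i = sum_j P(i->j) * a_j:
  a_Q = 7/20*a_P + 1/20*a_Q + 7/20*a_R + 3/20*a_S + 1/10*a_T
  a_R = 1/2*a_P + 7/20*a_Q + 1/20*a_R + 1/20*a_S + 1/20*a_T
  a_S = 3/20*a_P + 1/20*a_Q + 1/2*a_R + 1/20*a_S + 1/4*a_T

Substituting a_P = 1 and a_T = 0, rearrange to (I - Q) a = r where r[i] = P(i -> P):
  [19/20, -7/20, -3/20] . (a_Q, a_R, a_S) = 7/20
  [-7/20, 19/20, -1/20] . (a_Q, a_R, a_S) = 1/2
  [-1/20, -1/2, 19/20] . (a_Q, a_R, a_S) = 3/20

Solving yields:
  a_Q = 4279/5464
  a_R = 2319/2732
  a_S = 3529/5464

Starting state is Q, so the absorption probability is a_Q = 4279/5464.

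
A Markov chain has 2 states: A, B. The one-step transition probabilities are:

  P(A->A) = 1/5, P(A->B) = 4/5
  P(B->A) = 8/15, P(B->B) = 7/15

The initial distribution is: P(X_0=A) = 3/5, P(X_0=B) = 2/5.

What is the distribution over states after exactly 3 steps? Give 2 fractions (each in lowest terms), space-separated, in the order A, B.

Answer: 53/135 82/135

Derivation:
Propagating the distribution step by step (d_{t+1} = d_t * P):
d_0 = (A=3/5, B=2/5)
  d_1[A] = 3/5*1/5 + 2/5*8/15 = 1/3
  d_1[B] = 3/5*4/5 + 2/5*7/15 = 2/3
d_1 = (A=1/3, B=2/3)
  d_2[A] = 1/3*1/5 + 2/3*8/15 = 19/45
  d_2[B] = 1/3*4/5 + 2/3*7/15 = 26/45
d_2 = (A=19/45, B=26/45)
  d_3[A] = 19/45*1/5 + 26/45*8/15 = 53/135
  d_3[B] = 19/45*4/5 + 26/45*7/15 = 82/135
d_3 = (A=53/135, B=82/135)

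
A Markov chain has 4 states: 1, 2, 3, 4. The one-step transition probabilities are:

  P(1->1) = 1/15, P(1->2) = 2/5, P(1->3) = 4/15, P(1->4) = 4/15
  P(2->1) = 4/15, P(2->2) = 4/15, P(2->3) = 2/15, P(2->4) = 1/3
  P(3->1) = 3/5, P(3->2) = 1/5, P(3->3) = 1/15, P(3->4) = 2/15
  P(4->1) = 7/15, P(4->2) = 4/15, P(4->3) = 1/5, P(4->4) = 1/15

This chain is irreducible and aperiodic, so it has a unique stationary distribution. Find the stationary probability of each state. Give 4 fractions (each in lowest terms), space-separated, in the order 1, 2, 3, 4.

Answer: 1665/5407 1600/5407 958/5407 1184/5407

Derivation:
The stationary distribution satisfies pi = pi * P, i.e.:
  pi_1 = 1/15*pi_1 + 4/15*pi_2 + 3/5*pi_3 + 7/15*pi_4
  pi_2 = 2/5*pi_1 + 4/15*pi_2 + 1/5*pi_3 + 4/15*pi_4
  pi_3 = 4/15*pi_1 + 2/15*pi_2 + 1/15*pi_3 + 1/5*pi_4
  pi_4 = 4/15*pi_1 + 1/3*pi_2 + 2/15*pi_3 + 1/15*pi_4
with normalization: pi_1 + pi_2 + pi_3 + pi_4 = 1.

Using the first 3 balance equations plus normalization, the linear system A*pi = b is:
  [-14/15, 4/15, 3/5, 7/15] . pi = 0
  [2/5, -11/15, 1/5, 4/15] . pi = 0
  [4/15, 2/15, -14/15, 1/5] . pi = 0
  [1, 1, 1, 1] . pi = 1

Solving yields:
  pi_1 = 1665/5407
  pi_2 = 1600/5407
  pi_3 = 958/5407
  pi_4 = 1184/5407

Verification (pi * P):
  1665/5407*1/15 + 1600/5407*4/15 + 958/5407*3/5 + 1184/5407*7/15 = 1665/5407 = pi_1  (ok)
  1665/5407*2/5 + 1600/5407*4/15 + 958/5407*1/5 + 1184/5407*4/15 = 1600/5407 = pi_2  (ok)
  1665/5407*4/15 + 1600/5407*2/15 + 958/5407*1/15 + 1184/5407*1/5 = 958/5407 = pi_3  (ok)
  1665/5407*4/15 + 1600/5407*1/3 + 958/5407*2/15 + 1184/5407*1/15 = 1184/5407 = pi_4  (ok)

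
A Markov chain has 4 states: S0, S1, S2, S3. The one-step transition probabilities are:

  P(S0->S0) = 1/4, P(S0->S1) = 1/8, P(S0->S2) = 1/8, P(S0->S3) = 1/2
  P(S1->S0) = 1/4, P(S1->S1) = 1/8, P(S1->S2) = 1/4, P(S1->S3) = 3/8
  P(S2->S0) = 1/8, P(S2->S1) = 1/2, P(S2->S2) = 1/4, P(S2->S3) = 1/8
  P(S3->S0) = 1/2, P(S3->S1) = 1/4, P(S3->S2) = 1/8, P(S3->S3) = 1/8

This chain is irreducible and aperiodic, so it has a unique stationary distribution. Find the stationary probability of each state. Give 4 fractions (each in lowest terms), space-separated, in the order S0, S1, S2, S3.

Answer: 179/593 135/593 104/593 175/593

Derivation:
The stationary distribution satisfies pi = pi * P, i.e.:
  pi_S0 = 1/4*pi_S0 + 1/4*pi_S1 + 1/8*pi_S2 + 1/2*pi_S3
  pi_S1 = 1/8*pi_S0 + 1/8*pi_S1 + 1/2*pi_S2 + 1/4*pi_S3
  pi_S2 = 1/8*pi_S0 + 1/4*pi_S1 + 1/4*pi_S2 + 1/8*pi_S3
  pi_S3 = 1/2*pi_S0 + 3/8*pi_S1 + 1/8*pi_S2 + 1/8*pi_S3
with normalization: pi_S0 + pi_S1 + pi_S2 + pi_S3 = 1.

Using the first 3 balance equations plus normalization, the linear system A*pi = b is:
  [-3/4, 1/4, 1/8, 1/2] . pi = 0
  [1/8, -7/8, 1/2, 1/4] . pi = 0
  [1/8, 1/4, -3/4, 1/8] . pi = 0
  [1, 1, 1, 1] . pi = 1

Solving yields:
  pi_S0 = 179/593
  pi_S1 = 135/593
  pi_S2 = 104/593
  pi_S3 = 175/593

Verification (pi * P):
  179/593*1/4 + 135/593*1/4 + 104/593*1/8 + 175/593*1/2 = 179/593 = pi_S0  (ok)
  179/593*1/8 + 135/593*1/8 + 104/593*1/2 + 175/593*1/4 = 135/593 = pi_S1  (ok)
  179/593*1/8 + 135/593*1/4 + 104/593*1/4 + 175/593*1/8 = 104/593 = pi_S2  (ok)
  179/593*1/2 + 135/593*3/8 + 104/593*1/8 + 175/593*1/8 = 175/593 = pi_S3  (ok)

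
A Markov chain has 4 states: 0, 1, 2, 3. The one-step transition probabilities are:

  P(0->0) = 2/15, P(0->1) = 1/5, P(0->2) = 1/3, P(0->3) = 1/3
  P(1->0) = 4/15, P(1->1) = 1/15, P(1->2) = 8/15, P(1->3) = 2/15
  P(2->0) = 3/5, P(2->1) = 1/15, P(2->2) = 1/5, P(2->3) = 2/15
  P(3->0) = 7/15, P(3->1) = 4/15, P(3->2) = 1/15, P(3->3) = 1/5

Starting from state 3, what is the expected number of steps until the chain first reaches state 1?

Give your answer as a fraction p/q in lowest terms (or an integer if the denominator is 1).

Answer: 1260/257

Derivation:
Let h_i = expected steps to first reach 1 from state i.
Boundary: h_1 = 0.
First-step equations for the other states:
  h_0 = 1 + 2/15*h_0 + 1/5*h_1 + 1/3*h_2 + 1/3*h_3
  h_2 = 1 + 3/5*h_0 + 1/15*h_1 + 1/5*h_2 + 2/15*h_3
  h_3 = 1 + 7/15*h_0 + 4/15*h_1 + 1/15*h_2 + 1/5*h_3

Substituting h_1 = 0 and rearranging gives the linear system (I - Q) h = 1:
  [13/15, -1/3, -1/3] . (h_0, h_2, h_3) = 1
  [-3/5, 4/5, -2/15] . (h_0, h_2, h_3) = 1
  [-7/15, -1/15, 4/5] . (h_0, h_2, h_3) = 1

Solving yields:
  h_0 = 1385/257
  h_2 = 1570/257
  h_3 = 1260/257

Starting state is 3, so the expected hitting time is h_3 = 1260/257.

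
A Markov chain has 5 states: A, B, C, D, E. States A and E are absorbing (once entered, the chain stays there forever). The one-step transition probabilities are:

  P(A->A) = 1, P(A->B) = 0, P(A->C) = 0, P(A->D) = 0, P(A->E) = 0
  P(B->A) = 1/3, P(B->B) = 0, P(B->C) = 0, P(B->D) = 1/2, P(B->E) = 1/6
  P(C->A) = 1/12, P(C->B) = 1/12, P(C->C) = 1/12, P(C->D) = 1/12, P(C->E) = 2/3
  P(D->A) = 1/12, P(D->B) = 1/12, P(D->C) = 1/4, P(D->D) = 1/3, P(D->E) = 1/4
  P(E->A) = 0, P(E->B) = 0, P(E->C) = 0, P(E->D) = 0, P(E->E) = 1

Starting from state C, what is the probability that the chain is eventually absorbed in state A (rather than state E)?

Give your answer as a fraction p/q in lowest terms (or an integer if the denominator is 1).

Let a_i = P(absorbed in A | start in state i).
Boundary conditions: a_A = 1, a_E = 0.
For each transient state i, a_i = sum_j P(i->j) * a_j:
  a_B = 1/3*a_A + 0*a_B + 0*a_C + 1/2*a_D + 1/6*a_E
  a_C = 1/12*a_A + 1/12*a_B + 1/12*a_C + 1/12*a_D + 2/3*a_E
  a_D = 1/12*a_A + 1/12*a_B + 1/4*a_C + 1/3*a_D + 1/4*a_E

Substituting a_A = 1 and a_E = 0, rearrange to (I - Q) a = r where r[i] = P(i -> A):
  [1, 0, -1/2] . (a_B, a_C, a_D) = 1/3
  [-1/12, 11/12, -1/12] . (a_B, a_C, a_D) = 1/12
  [-1/12, -1/4, 2/3] . (a_B, a_C, a_D) = 1/12

Solving yields:
  a_B = 53/117
  a_C = 2/13
  a_D = 28/117

Starting state is C, so the absorption probability is a_C = 2/13.

Answer: 2/13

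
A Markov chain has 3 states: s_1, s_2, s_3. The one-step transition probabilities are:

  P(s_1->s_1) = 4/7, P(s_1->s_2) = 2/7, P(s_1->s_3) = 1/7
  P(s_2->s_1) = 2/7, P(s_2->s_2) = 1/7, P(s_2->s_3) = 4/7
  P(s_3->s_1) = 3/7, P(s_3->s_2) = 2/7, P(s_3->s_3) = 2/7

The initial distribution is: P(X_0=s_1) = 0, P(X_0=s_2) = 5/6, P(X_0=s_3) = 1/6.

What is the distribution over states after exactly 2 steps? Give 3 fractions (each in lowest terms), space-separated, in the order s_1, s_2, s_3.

Answer: 22/49 11/42 85/294

Derivation:
Propagating the distribution step by step (d_{t+1} = d_t * P):
d_0 = (s_1=0, s_2=5/6, s_3=1/6)
  d_1[s_1] = 0*4/7 + 5/6*2/7 + 1/6*3/7 = 13/42
  d_1[s_2] = 0*2/7 + 5/6*1/7 + 1/6*2/7 = 1/6
  d_1[s_3] = 0*1/7 + 5/6*4/7 + 1/6*2/7 = 11/21
d_1 = (s_1=13/42, s_2=1/6, s_3=11/21)
  d_2[s_1] = 13/42*4/7 + 1/6*2/7 + 11/21*3/7 = 22/49
  d_2[s_2] = 13/42*2/7 + 1/6*1/7 + 11/21*2/7 = 11/42
  d_2[s_3] = 13/42*1/7 + 1/6*4/7 + 11/21*2/7 = 85/294
d_2 = (s_1=22/49, s_2=11/42, s_3=85/294)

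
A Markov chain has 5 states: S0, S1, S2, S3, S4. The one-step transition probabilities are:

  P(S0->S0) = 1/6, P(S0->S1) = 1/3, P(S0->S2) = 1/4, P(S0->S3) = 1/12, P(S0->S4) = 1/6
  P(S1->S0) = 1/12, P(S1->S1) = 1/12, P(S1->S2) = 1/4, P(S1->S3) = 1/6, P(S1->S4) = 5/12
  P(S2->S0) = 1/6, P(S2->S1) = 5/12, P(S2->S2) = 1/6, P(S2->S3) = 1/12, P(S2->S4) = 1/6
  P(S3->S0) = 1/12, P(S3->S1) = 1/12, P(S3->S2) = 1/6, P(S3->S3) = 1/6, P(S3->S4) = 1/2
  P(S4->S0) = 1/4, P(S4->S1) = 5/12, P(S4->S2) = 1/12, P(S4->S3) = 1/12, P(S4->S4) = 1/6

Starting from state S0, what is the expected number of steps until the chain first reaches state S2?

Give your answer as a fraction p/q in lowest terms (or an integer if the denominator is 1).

Let h_i = expected steps to first reach S2 from state i.
Boundary: h_S2 = 0.
First-step equations for the other states:
  h_S0 = 1 + 1/6*h_S0 + 1/3*h_S1 + 1/4*h_S2 + 1/12*h_S3 + 1/6*h_S4
  h_S1 = 1 + 1/12*h_S0 + 1/12*h_S1 + 1/4*h_S2 + 1/6*h_S3 + 5/12*h_S4
  h_S3 = 1 + 1/12*h_S0 + 1/12*h_S1 + 1/6*h_S2 + 1/6*h_S3 + 1/2*h_S4
  h_S4 = 1 + 1/4*h_S0 + 5/12*h_S1 + 1/12*h_S2 + 1/12*h_S3 + 1/6*h_S4

Substituting h_S2 = 0 and rearranging gives the linear system (I - Q) h = 1:
  [5/6, -1/3, -1/12, -1/6] . (h_S0, h_S1, h_S3, h_S4) = 1
  [-1/12, 11/12, -1/6, -5/12] . (h_S0, h_S1, h_S3, h_S4) = 1
  [-1/12, -1/12, 5/6, -1/2] . (h_S0, h_S1, h_S3, h_S4) = 1
  [-1/4, -5/12, -1/12, 5/6] . (h_S0, h_S1, h_S3, h_S4) = 1

Solving yields:
  h_S0 = 5937/1160
  h_S1 = 1239/232
  h_S3 = 3387/580
  h_S4 = 1737/290

Starting state is S0, so the expected hitting time is h_S0 = 5937/1160.

Answer: 5937/1160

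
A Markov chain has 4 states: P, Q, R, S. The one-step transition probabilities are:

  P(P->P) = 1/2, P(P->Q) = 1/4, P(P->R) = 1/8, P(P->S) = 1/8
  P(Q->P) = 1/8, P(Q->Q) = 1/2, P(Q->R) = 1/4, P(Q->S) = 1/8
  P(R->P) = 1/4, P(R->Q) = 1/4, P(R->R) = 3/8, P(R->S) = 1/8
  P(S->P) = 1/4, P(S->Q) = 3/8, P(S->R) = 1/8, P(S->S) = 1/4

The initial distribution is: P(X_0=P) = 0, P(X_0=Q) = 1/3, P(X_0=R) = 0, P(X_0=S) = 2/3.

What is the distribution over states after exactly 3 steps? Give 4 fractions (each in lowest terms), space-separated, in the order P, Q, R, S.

Propagating the distribution step by step (d_{t+1} = d_t * P):
d_0 = (P=0, Q=1/3, R=0, S=2/3)
  d_1[P] = 0*1/2 + 1/3*1/8 + 0*1/4 + 2/3*1/4 = 5/24
  d_1[Q] = 0*1/4 + 1/3*1/2 + 0*1/4 + 2/3*3/8 = 5/12
  d_1[R] = 0*1/8 + 1/3*1/4 + 0*3/8 + 2/3*1/8 = 1/6
  d_1[S] = 0*1/8 + 1/3*1/8 + 0*1/8 + 2/3*1/4 = 5/24
d_1 = (P=5/24, Q=5/12, R=1/6, S=5/24)
  d_2[P] = 5/24*1/2 + 5/12*1/8 + 1/6*1/4 + 5/24*1/4 = 1/4
  d_2[Q] = 5/24*1/4 + 5/12*1/2 + 1/6*1/4 + 5/24*3/8 = 73/192
  d_2[R] = 5/24*1/8 + 5/12*1/4 + 1/6*3/8 + 5/24*1/8 = 7/32
  d_2[S] = 5/24*1/8 + 5/12*1/8 + 1/6*1/8 + 5/24*1/4 = 29/192
d_2 = (P=1/4, Q=73/192, R=7/32, S=29/192)
  d_3[P] = 1/4*1/2 + 73/192*1/8 + 7/32*1/4 + 29/192*1/4 = 407/1536
  d_3[Q] = 1/4*1/4 + 73/192*1/2 + 7/32*1/4 + 29/192*3/8 = 559/1536
  d_3[R] = 1/4*1/8 + 73/192*1/4 + 7/32*3/8 + 29/192*1/8 = 349/1536
  d_3[S] = 1/4*1/8 + 73/192*1/8 + 7/32*1/8 + 29/192*1/4 = 221/1536
d_3 = (P=407/1536, Q=559/1536, R=349/1536, S=221/1536)

Answer: 407/1536 559/1536 349/1536 221/1536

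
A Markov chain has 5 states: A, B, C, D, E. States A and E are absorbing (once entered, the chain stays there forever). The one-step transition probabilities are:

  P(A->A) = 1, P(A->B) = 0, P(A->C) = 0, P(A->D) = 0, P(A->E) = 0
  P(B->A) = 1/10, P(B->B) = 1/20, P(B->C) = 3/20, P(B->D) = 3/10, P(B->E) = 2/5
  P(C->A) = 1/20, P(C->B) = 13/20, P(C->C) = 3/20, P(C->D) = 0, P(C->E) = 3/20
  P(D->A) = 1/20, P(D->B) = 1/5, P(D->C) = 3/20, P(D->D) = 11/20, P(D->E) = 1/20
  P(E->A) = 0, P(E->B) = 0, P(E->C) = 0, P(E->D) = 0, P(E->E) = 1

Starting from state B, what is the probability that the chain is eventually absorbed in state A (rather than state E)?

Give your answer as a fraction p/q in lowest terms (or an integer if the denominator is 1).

Answer: 151/638

Derivation:
Let a_i = P(absorbed in A | start in state i).
Boundary conditions: a_A = 1, a_E = 0.
For each transient state i, a_i = sum_j P(i->j) * a_j:
  a_B = 1/10*a_A + 1/20*a_B + 3/20*a_C + 3/10*a_D + 2/5*a_E
  a_C = 1/20*a_A + 13/20*a_B + 3/20*a_C + 0*a_D + 3/20*a_E
  a_D = 1/20*a_A + 1/5*a_B + 3/20*a_C + 11/20*a_D + 1/20*a_E

Substituting a_A = 1 and a_E = 0, rearrange to (I - Q) a = r where r[i] = P(i -> A):
  [19/20, -3/20, -3/10] . (a_B, a_C, a_D) = 1/10
  [-13/20, 17/20, 0] . (a_B, a_C, a_D) = 1/20
  [-1/5, -3/20, 9/20] . (a_B, a_C, a_D) = 1/20

Solving yields:
  a_B = 151/638
  a_C = 153/638
  a_D = 189/638

Starting state is B, so the absorption probability is a_B = 151/638.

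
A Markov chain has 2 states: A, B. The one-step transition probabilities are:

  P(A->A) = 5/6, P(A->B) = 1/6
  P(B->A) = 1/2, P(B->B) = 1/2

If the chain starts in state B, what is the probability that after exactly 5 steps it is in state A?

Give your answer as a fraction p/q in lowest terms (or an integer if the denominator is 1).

Computing P^5 by repeated multiplication:
P^1 =
  A: [5/6, 1/6]
  B: [1/2, 1/2]
P^2 =
  A: [7/9, 2/9]
  B: [2/3, 1/3]
P^3 =
  A: [41/54, 13/54]
  B: [13/18, 5/18]
P^4 =
  A: [61/81, 20/81]
  B: [20/27, 7/27]
P^5 =
  A: [365/486, 121/486]
  B: [121/162, 41/162]

(P^5)[B -> A] = 121/162

Answer: 121/162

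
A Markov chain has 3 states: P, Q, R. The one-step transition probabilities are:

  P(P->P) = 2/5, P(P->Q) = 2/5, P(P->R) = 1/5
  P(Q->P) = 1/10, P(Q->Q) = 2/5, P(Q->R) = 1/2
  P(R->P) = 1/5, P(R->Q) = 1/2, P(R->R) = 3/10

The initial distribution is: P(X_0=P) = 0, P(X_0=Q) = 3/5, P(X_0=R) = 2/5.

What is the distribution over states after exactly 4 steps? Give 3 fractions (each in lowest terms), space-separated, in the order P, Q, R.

Answer: 9739/50000 437/1000 18411/50000

Derivation:
Propagating the distribution step by step (d_{t+1} = d_t * P):
d_0 = (P=0, Q=3/5, R=2/5)
  d_1[P] = 0*2/5 + 3/5*1/10 + 2/5*1/5 = 7/50
  d_1[Q] = 0*2/5 + 3/5*2/5 + 2/5*1/2 = 11/25
  d_1[R] = 0*1/5 + 3/5*1/2 + 2/5*3/10 = 21/50
d_1 = (P=7/50, Q=11/25, R=21/50)
  d_2[P] = 7/50*2/5 + 11/25*1/10 + 21/50*1/5 = 23/125
  d_2[Q] = 7/50*2/5 + 11/25*2/5 + 21/50*1/2 = 221/500
  d_2[R] = 7/50*1/5 + 11/25*1/2 + 21/50*3/10 = 187/500
d_2 = (P=23/125, Q=221/500, R=187/500)
  d_3[P] = 23/125*2/5 + 221/500*1/10 + 187/500*1/5 = 963/5000
  d_3[Q] = 23/125*2/5 + 221/500*2/5 + 187/500*1/2 = 2187/5000
  d_3[R] = 23/125*1/5 + 221/500*1/2 + 187/500*3/10 = 37/100
d_3 = (P=963/5000, Q=2187/5000, R=37/100)
  d_4[P] = 963/5000*2/5 + 2187/5000*1/10 + 37/100*1/5 = 9739/50000
  d_4[Q] = 963/5000*2/5 + 2187/5000*2/5 + 37/100*1/2 = 437/1000
  d_4[R] = 963/5000*1/5 + 2187/5000*1/2 + 37/100*3/10 = 18411/50000
d_4 = (P=9739/50000, Q=437/1000, R=18411/50000)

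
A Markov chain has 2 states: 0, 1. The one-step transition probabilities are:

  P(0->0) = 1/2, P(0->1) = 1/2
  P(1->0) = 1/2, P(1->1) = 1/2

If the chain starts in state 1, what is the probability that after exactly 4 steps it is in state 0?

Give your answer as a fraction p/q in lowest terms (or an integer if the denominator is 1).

Computing P^4 by repeated multiplication:
P^1 =
  0: [1/2, 1/2]
  1: [1/2, 1/2]
P^2 =
  0: [1/2, 1/2]
  1: [1/2, 1/2]
P^3 =
  0: [1/2, 1/2]
  1: [1/2, 1/2]
P^4 =
  0: [1/2, 1/2]
  1: [1/2, 1/2]

(P^4)[1 -> 0] = 1/2

Answer: 1/2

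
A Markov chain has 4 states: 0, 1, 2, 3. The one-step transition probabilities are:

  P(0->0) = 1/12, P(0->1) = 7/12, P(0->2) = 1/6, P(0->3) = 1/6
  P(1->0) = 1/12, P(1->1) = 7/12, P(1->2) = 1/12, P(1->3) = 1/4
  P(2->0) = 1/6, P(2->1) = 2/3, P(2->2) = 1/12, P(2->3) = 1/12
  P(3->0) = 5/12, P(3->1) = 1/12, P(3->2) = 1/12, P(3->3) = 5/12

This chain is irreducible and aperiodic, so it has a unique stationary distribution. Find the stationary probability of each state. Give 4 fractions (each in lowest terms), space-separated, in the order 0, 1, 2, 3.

Answer: 133/743 342/743 73/743 195/743

Derivation:
The stationary distribution satisfies pi = pi * P, i.e.:
  pi_0 = 1/12*pi_0 + 1/12*pi_1 + 1/6*pi_2 + 5/12*pi_3
  pi_1 = 7/12*pi_0 + 7/12*pi_1 + 2/3*pi_2 + 1/12*pi_3
  pi_2 = 1/6*pi_0 + 1/12*pi_1 + 1/12*pi_2 + 1/12*pi_3
  pi_3 = 1/6*pi_0 + 1/4*pi_1 + 1/12*pi_2 + 5/12*pi_3
with normalization: pi_0 + pi_1 + pi_2 + pi_3 = 1.

Using the first 3 balance equations plus normalization, the linear system A*pi = b is:
  [-11/12, 1/12, 1/6, 5/12] . pi = 0
  [7/12, -5/12, 2/3, 1/12] . pi = 0
  [1/6, 1/12, -11/12, 1/12] . pi = 0
  [1, 1, 1, 1] . pi = 1

Solving yields:
  pi_0 = 133/743
  pi_1 = 342/743
  pi_2 = 73/743
  pi_3 = 195/743

Verification (pi * P):
  133/743*1/12 + 342/743*1/12 + 73/743*1/6 + 195/743*5/12 = 133/743 = pi_0  (ok)
  133/743*7/12 + 342/743*7/12 + 73/743*2/3 + 195/743*1/12 = 342/743 = pi_1  (ok)
  133/743*1/6 + 342/743*1/12 + 73/743*1/12 + 195/743*1/12 = 73/743 = pi_2  (ok)
  133/743*1/6 + 342/743*1/4 + 73/743*1/12 + 195/743*5/12 = 195/743 = pi_3  (ok)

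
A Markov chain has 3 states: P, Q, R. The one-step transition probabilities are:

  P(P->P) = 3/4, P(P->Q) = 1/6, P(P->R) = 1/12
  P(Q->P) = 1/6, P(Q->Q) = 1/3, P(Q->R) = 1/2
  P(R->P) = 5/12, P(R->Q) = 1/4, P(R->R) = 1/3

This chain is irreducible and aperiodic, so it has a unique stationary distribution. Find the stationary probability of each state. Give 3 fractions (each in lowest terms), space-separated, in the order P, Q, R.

The stationary distribution satisfies pi = pi * P, i.e.:
  pi_P = 3/4*pi_P + 1/6*pi_Q + 5/12*pi_R
  pi_Q = 1/6*pi_P + 1/3*pi_Q + 1/4*pi_R
  pi_R = 1/12*pi_P + 1/2*pi_Q + 1/3*pi_R
with normalization: pi_P + pi_Q + pi_R = 1.

Using the first 2 balance equations plus normalization, the linear system A*pi = b is:
  [-1/4, 1/6, 5/12] . pi = 0
  [1/6, -2/3, 1/4] . pi = 0
  [1, 1, 1] . pi = 1

Solving yields:
  pi_P = 46/85
  pi_Q = 19/85
  pi_R = 4/17

Verification (pi * P):
  46/85*3/4 + 19/85*1/6 + 4/17*5/12 = 46/85 = pi_P  (ok)
  46/85*1/6 + 19/85*1/3 + 4/17*1/4 = 19/85 = pi_Q  (ok)
  46/85*1/12 + 19/85*1/2 + 4/17*1/3 = 4/17 = pi_R  (ok)

Answer: 46/85 19/85 4/17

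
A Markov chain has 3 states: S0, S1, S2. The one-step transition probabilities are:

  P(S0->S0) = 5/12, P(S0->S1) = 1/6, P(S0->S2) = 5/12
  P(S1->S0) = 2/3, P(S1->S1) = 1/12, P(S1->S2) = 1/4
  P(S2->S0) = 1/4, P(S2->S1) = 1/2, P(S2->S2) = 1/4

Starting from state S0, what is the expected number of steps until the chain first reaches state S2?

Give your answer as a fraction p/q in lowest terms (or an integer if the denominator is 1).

Let h_i = expected steps to first reach S2 from state i.
Boundary: h_S2 = 0.
First-step equations for the other states:
  h_S0 = 1 + 5/12*h_S0 + 1/6*h_S1 + 5/12*h_S2
  h_S1 = 1 + 2/3*h_S0 + 1/12*h_S1 + 1/4*h_S2

Substituting h_S2 = 0 and rearranging gives the linear system (I - Q) h = 1:
  [7/12, -1/6] . (h_S0, h_S1) = 1
  [-2/3, 11/12] . (h_S0, h_S1) = 1

Solving yields:
  h_S0 = 156/61
  h_S1 = 180/61

Starting state is S0, so the expected hitting time is h_S0 = 156/61.

Answer: 156/61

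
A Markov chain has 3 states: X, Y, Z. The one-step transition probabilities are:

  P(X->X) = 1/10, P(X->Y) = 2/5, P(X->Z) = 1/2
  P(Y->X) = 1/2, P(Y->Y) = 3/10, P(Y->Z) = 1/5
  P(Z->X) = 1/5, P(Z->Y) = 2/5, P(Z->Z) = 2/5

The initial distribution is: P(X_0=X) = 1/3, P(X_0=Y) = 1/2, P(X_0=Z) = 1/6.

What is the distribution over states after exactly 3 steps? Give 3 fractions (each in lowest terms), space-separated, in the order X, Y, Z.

Propagating the distribution step by step (d_{t+1} = d_t * P):
d_0 = (X=1/3, Y=1/2, Z=1/6)
  d_1[X] = 1/3*1/10 + 1/2*1/2 + 1/6*1/5 = 19/60
  d_1[Y] = 1/3*2/5 + 1/2*3/10 + 1/6*2/5 = 7/20
  d_1[Z] = 1/3*1/2 + 1/2*1/5 + 1/6*2/5 = 1/3
d_1 = (X=19/60, Y=7/20, Z=1/3)
  d_2[X] = 19/60*1/10 + 7/20*1/2 + 1/3*1/5 = 41/150
  d_2[Y] = 19/60*2/5 + 7/20*3/10 + 1/3*2/5 = 73/200
  d_2[Z] = 19/60*1/2 + 7/20*1/5 + 1/3*2/5 = 217/600
d_2 = (X=41/150, Y=73/200, Z=217/600)
  d_3[X] = 41/150*1/10 + 73/200*1/2 + 217/600*1/5 = 1693/6000
  d_3[Y] = 41/150*2/5 + 73/200*3/10 + 217/600*2/5 = 727/2000
  d_3[Z] = 41/150*1/2 + 73/200*1/5 + 217/600*2/5 = 1063/3000
d_3 = (X=1693/6000, Y=727/2000, Z=1063/3000)

Answer: 1693/6000 727/2000 1063/3000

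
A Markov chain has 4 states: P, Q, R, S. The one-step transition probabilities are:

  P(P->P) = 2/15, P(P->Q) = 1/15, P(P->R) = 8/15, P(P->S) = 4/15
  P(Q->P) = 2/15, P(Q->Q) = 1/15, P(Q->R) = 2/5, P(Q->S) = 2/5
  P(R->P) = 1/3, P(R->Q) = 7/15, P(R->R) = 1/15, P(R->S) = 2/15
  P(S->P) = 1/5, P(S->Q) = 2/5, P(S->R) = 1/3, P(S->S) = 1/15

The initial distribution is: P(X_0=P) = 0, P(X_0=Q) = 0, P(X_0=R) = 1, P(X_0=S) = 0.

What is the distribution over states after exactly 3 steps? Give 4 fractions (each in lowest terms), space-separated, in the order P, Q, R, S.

Answer: 53/225 371/1125 889/3375 578/3375

Derivation:
Propagating the distribution step by step (d_{t+1} = d_t * P):
d_0 = (P=0, Q=0, R=1, S=0)
  d_1[P] = 0*2/15 + 0*2/15 + 1*1/3 + 0*1/5 = 1/3
  d_1[Q] = 0*1/15 + 0*1/15 + 1*7/15 + 0*2/5 = 7/15
  d_1[R] = 0*8/15 + 0*2/5 + 1*1/15 + 0*1/3 = 1/15
  d_1[S] = 0*4/15 + 0*2/5 + 1*2/15 + 0*1/15 = 2/15
d_1 = (P=1/3, Q=7/15, R=1/15, S=2/15)
  d_2[P] = 1/3*2/15 + 7/15*2/15 + 1/15*1/3 + 2/15*1/5 = 7/45
  d_2[Q] = 1/3*1/15 + 7/15*1/15 + 1/15*7/15 + 2/15*2/5 = 31/225
  d_2[R] = 1/3*8/15 + 7/15*2/5 + 1/15*1/15 + 2/15*1/3 = 31/75
  d_2[S] = 1/3*4/15 + 7/15*2/5 + 1/15*2/15 + 2/15*1/15 = 22/75
d_2 = (P=7/45, Q=31/225, R=31/75, S=22/75)
  d_3[P] = 7/45*2/15 + 31/225*2/15 + 31/75*1/3 + 22/75*1/5 = 53/225
  d_3[Q] = 7/45*1/15 + 31/225*1/15 + 31/75*7/15 + 22/75*2/5 = 371/1125
  d_3[R] = 7/45*8/15 + 31/225*2/5 + 31/75*1/15 + 22/75*1/3 = 889/3375
  d_3[S] = 7/45*4/15 + 31/225*2/5 + 31/75*2/15 + 22/75*1/15 = 578/3375
d_3 = (P=53/225, Q=371/1125, R=889/3375, S=578/3375)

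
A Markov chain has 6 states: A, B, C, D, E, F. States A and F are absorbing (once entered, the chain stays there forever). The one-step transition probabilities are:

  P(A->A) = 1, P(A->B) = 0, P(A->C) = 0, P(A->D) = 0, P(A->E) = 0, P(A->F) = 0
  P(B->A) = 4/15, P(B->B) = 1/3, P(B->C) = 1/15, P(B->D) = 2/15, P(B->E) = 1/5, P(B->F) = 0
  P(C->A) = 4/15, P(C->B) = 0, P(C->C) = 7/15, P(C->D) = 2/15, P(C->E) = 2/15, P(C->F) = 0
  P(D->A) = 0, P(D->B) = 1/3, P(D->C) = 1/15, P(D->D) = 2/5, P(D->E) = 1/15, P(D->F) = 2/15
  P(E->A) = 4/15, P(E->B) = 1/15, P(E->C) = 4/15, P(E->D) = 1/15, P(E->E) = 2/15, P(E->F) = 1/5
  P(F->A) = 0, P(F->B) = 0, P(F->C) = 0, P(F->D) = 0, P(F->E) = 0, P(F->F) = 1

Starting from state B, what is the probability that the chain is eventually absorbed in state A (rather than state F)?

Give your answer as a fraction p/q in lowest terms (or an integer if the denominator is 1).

Answer: 2662/3305

Derivation:
Let a_i = P(absorbed in A | start in state i).
Boundary conditions: a_A = 1, a_F = 0.
For each transient state i, a_i = sum_j P(i->j) * a_j:
  a_B = 4/15*a_A + 1/3*a_B + 1/15*a_C + 2/15*a_D + 1/5*a_E + 0*a_F
  a_C = 4/15*a_A + 0*a_B + 7/15*a_C + 2/15*a_D + 2/15*a_E + 0*a_F
  a_D = 0*a_A + 1/3*a_B + 1/15*a_C + 2/5*a_D + 1/15*a_E + 2/15*a_F
  a_E = 4/15*a_A + 1/15*a_B + 4/15*a_C + 1/15*a_D + 2/15*a_E + 1/5*a_F

Substituting a_A = 1 and a_F = 0, rearrange to (I - Q) a = r where r[i] = P(i -> A):
  [2/3, -1/15, -2/15, -1/5] . (a_B, a_C, a_D, a_E) = 4/15
  [0, 8/15, -2/15, -2/15] . (a_B, a_C, a_D, a_E) = 4/15
  [-1/3, -1/15, 3/5, -1/15] . (a_B, a_C, a_D, a_E) = 0
  [-1/15, -4/15, -1/15, 13/15] . (a_B, a_C, a_D, a_E) = 4/15

Solving yields:
  a_B = 2662/3305
  a_C = 2712/3305
  a_D = 2026/3305
  a_E = 2212/3305

Starting state is B, so the absorption probability is a_B = 2662/3305.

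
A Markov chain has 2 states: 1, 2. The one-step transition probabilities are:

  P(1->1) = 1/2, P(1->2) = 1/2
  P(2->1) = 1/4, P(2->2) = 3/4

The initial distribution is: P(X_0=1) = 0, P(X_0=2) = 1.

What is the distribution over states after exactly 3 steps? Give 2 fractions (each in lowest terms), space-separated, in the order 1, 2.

Propagating the distribution step by step (d_{t+1} = d_t * P):
d_0 = (1=0, 2=1)
  d_1[1] = 0*1/2 + 1*1/4 = 1/4
  d_1[2] = 0*1/2 + 1*3/4 = 3/4
d_1 = (1=1/4, 2=3/4)
  d_2[1] = 1/4*1/2 + 3/4*1/4 = 5/16
  d_2[2] = 1/4*1/2 + 3/4*3/4 = 11/16
d_2 = (1=5/16, 2=11/16)
  d_3[1] = 5/16*1/2 + 11/16*1/4 = 21/64
  d_3[2] = 5/16*1/2 + 11/16*3/4 = 43/64
d_3 = (1=21/64, 2=43/64)

Answer: 21/64 43/64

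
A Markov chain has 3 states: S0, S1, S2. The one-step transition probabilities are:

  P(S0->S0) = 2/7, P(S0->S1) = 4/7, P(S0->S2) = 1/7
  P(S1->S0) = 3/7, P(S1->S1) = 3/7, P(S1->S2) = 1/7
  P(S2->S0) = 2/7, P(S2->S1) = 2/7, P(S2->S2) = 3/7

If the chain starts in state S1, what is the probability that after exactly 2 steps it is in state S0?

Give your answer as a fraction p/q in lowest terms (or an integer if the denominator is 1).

Computing P^2 by repeated multiplication:
P^1 =
  S0: [2/7, 4/7, 1/7]
  S1: [3/7, 3/7, 1/7]
  S2: [2/7, 2/7, 3/7]
P^2 =
  S0: [18/49, 22/49, 9/49]
  S1: [17/49, 23/49, 9/49]
  S2: [16/49, 20/49, 13/49]

(P^2)[S1 -> S0] = 17/49

Answer: 17/49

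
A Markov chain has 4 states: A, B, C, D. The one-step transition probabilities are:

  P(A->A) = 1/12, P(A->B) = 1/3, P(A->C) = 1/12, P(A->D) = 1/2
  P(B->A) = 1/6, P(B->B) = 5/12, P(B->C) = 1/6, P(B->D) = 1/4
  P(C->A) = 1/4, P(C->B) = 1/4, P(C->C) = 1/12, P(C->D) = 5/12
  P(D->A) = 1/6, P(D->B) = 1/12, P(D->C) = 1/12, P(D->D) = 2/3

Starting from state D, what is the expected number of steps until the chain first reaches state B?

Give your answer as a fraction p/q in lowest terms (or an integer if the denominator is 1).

Answer: 1872/257

Derivation:
Let h_i = expected steps to first reach B from state i.
Boundary: h_B = 0.
First-step equations for the other states:
  h_A = 1 + 1/12*h_A + 1/3*h_B + 1/12*h_C + 1/2*h_D
  h_C = 1 + 1/4*h_A + 1/4*h_B + 1/12*h_C + 5/12*h_D
  h_D = 1 + 1/6*h_A + 1/12*h_B + 1/12*h_C + 2/3*h_D

Substituting h_B = 0 and rearranging gives the linear system (I - Q) h = 1:
  [11/12, -1/12, -1/2] . (h_A, h_C, h_D) = 1
  [-1/4, 11/12, -5/12] . (h_A, h_C, h_D) = 1
  [-1/6, -1/12, 1/3] . (h_A, h_C, h_D) = 1

Solving yields:
  h_A = 1440/257
  h_C = 1524/257
  h_D = 1872/257

Starting state is D, so the expected hitting time is h_D = 1872/257.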